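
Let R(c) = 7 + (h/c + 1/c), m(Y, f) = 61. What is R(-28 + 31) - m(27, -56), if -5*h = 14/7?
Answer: -269/5 ≈ -53.800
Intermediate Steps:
h = -⅖ (h = -14/(5*7) = -⅕*2 = -⅖ ≈ -0.40000)
R(c) = 7 + 3/(5*c) (R(c) = 7 + (-2/(5*c) + 1/c) = 7 + 3/(5*c))
R(-28 + 31) - m(27, -56) = (7 + 3/(5*(-28 + 31))) - 1*61 = (7 + (⅗)/3) - 61 = (7 + (⅗)*(⅓)) - 61 = (7 + ⅕) - 61 = 36/5 - 61 = -269/5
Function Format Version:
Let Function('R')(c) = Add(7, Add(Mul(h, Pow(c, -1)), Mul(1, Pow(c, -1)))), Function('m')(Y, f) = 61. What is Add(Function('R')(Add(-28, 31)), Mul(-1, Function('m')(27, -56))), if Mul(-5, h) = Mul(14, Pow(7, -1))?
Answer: Rational(-269, 5) ≈ -53.800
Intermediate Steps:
h = Rational(-2, 5) (h = Mul(Rational(-1, 5), Mul(14, Pow(7, -1))) = Mul(Rational(-1, 5), Mul(14, Rational(1, 7))) = Mul(Rational(-1, 5), 2) = Rational(-2, 5) ≈ -0.40000)
Function('R')(c) = Add(7, Mul(Rational(3, 5), Pow(c, -1))) (Function('R')(c) = Add(7, Add(Mul(Rational(-2, 5), Pow(c, -1)), Mul(1, Pow(c, -1)))) = Add(7, Add(Mul(Rational(-2, 5), Pow(c, -1)), Pow(c, -1))) = Add(7, Mul(Rational(3, 5), Pow(c, -1))))
Add(Function('R')(Add(-28, 31)), Mul(-1, Function('m')(27, -56))) = Add(Add(7, Mul(Rational(3, 5), Pow(Add(-28, 31), -1))), Mul(-1, 61)) = Add(Add(7, Mul(Rational(3, 5), Pow(3, -1))), -61) = Add(Add(7, Mul(Rational(3, 5), Rational(1, 3))), -61) = Add(Add(7, Rational(1, 5)), -61) = Add(Rational(36, 5), -61) = Rational(-269, 5)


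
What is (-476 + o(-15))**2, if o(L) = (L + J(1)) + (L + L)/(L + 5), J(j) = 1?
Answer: 237169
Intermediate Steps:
o(L) = 1 + L + 2*L/(5 + L) (o(L) = (L + 1) + (L + L)/(L + 5) = (1 + L) + (2*L)/(5 + L) = (1 + L) + 2*L/(5 + L) = 1 + L + 2*L/(5 + L))
(-476 + o(-15))**2 = (-476 + (5 + (-15)**2 + 8*(-15))/(5 - 15))**2 = (-476 + (5 + 225 - 120)/(-10))**2 = (-476 - 1/10*110)**2 = (-476 - 11)**2 = (-487)**2 = 237169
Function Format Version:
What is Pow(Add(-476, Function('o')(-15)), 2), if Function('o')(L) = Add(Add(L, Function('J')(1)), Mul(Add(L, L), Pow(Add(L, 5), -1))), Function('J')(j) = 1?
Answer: 237169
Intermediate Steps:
Function('o')(L) = Add(1, L, Mul(2, L, Pow(Add(5, L), -1))) (Function('o')(L) = Add(Add(L, 1), Mul(Add(L, L), Pow(Add(L, 5), -1))) = Add(Add(1, L), Mul(Mul(2, L), Pow(Add(5, L), -1))) = Add(Add(1, L), Mul(2, L, Pow(Add(5, L), -1))) = Add(1, L, Mul(2, L, Pow(Add(5, L), -1))))
Pow(Add(-476, Function('o')(-15)), 2) = Pow(Add(-476, Mul(Pow(Add(5, -15), -1), Add(5, Pow(-15, 2), Mul(8, -15)))), 2) = Pow(Add(-476, Mul(Pow(-10, -1), Add(5, 225, -120))), 2) = Pow(Add(-476, Mul(Rational(-1, 10), 110)), 2) = Pow(Add(-476, -11), 2) = Pow(-487, 2) = 237169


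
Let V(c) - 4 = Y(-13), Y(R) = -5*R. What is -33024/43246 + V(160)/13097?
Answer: -4382973/5779519 ≈ -0.75836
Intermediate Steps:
V(c) = 69 (V(c) = 4 - 5*(-13) = 4 + 65 = 69)
-33024/43246 + V(160)/13097 = -33024/43246 + 69/13097 = -33024*1/43246 + 69*(1/13097) = -16512/21623 + 69/13097 = -4382973/5779519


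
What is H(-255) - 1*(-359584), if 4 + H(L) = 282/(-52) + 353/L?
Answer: 2383970267/6630 ≈ 3.5957e+5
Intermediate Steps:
H(L) = -245/26 + 353/L (H(L) = -4 + (282/(-52) + 353/L) = -4 + (282*(-1/52) + 353/L) = -4 + (-141/26 + 353/L) = -245/26 + 353/L)
H(-255) - 1*(-359584) = (-245/26 + 353/(-255)) - 1*(-359584) = (-245/26 + 353*(-1/255)) + 359584 = (-245/26 - 353/255) + 359584 = -71653/6630 + 359584 = 2383970267/6630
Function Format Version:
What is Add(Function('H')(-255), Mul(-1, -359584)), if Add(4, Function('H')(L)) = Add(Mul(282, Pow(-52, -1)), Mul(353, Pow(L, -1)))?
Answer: Rational(2383970267, 6630) ≈ 3.5957e+5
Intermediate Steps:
Function('H')(L) = Add(Rational(-245, 26), Mul(353, Pow(L, -1))) (Function('H')(L) = Add(-4, Add(Mul(282, Pow(-52, -1)), Mul(353, Pow(L, -1)))) = Add(-4, Add(Mul(282, Rational(-1, 52)), Mul(353, Pow(L, -1)))) = Add(-4, Add(Rational(-141, 26), Mul(353, Pow(L, -1)))) = Add(Rational(-245, 26), Mul(353, Pow(L, -1))))
Add(Function('H')(-255), Mul(-1, -359584)) = Add(Add(Rational(-245, 26), Mul(353, Pow(-255, -1))), Mul(-1, -359584)) = Add(Add(Rational(-245, 26), Mul(353, Rational(-1, 255))), 359584) = Add(Add(Rational(-245, 26), Rational(-353, 255)), 359584) = Add(Rational(-71653, 6630), 359584) = Rational(2383970267, 6630)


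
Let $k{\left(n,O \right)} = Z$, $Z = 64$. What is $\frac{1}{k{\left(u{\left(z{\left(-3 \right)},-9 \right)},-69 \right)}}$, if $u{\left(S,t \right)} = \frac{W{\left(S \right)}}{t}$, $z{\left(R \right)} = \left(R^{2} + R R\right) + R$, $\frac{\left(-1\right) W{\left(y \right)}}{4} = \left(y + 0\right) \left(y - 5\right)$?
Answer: $\frac{1}{64} \approx 0.015625$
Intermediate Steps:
$W{\left(y \right)} = - 4 y \left(-5 + y\right)$ ($W{\left(y \right)} = - 4 \left(y + 0\right) \left(y - 5\right) = - 4 y \left(-5 + y\right)$)
$z{\left(R \right)} = R + 2 R^{2}$ ($z{\left(R \right)} = \left(R^{2} + R^{2}\right) + R = 2 R^{2} + R = R + 2 R^{2}$)
$u{\left(S,t \right)} = \frac{4 S \left(5 - S\right)}{t}$
$k{\left(n,O \right)} = 64$
$\frac{1}{k{\left(u{\left(z{\left(-3 \right)},-9 \right)},-69 \right)}} = \frac{1}{64}$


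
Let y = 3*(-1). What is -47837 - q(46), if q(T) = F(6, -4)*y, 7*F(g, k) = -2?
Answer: -334865/7 ≈ -47838.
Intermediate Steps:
F(g, k) = -2/7 (F(g, k) = (1/7)*(-2) = -2/7)
y = -3
q(T) = 6/7 (q(T) = -2/7*(-3) = 6/7)
-47837 - q(46) = -47837 - 1*6/7 = -47837 - 6/7 = -334865/7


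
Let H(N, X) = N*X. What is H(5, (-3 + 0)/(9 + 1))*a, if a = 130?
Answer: -195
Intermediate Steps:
H(5, (-3 + 0)/(9 + 1))*a = (5*((-3 + 0)/(9 + 1)))*130 = (5*(-3/10))*130 = -3/2*130 = -195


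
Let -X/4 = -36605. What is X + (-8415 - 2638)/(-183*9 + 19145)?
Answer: 2562046107/17498 ≈ 1.4642e+5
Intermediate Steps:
X = 146420 (X = -4*(-36605) = 146420)
X + (-8415 - 2638)/(-183*9 + 19145) = 146420 + (-8415 - 2638)/(-183*9 + 19145) = 146420 - 11053/(-1647 + 19145) = 146420 - 11053/17498 = 2562046107/17498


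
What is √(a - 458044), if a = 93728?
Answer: 2*I*√91079 ≈ 603.59*I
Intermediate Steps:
√(a - 458044) = √(93728 - 458044) = √(-364316) = 2*I*√91079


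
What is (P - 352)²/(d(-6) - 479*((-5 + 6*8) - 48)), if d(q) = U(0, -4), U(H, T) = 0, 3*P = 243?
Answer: 73441/2395 ≈ 30.664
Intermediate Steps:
P = 81 (P = (⅓)*243 = 81)
d(q) = 0
(P - 352)²/(d(-6) - 479*((-5 + 6*8) - 48)) = (81 - 352)²/(0 - 479*((-5 + 6*8) - 48)) = (-271)²/(0 - 479*((-5 + 48) - 48)) = 73441/(0 - 479*(43 - 48)) = 73441/(0 - 479*(-5)) = 73441/(0 + 2395) = 73441/2395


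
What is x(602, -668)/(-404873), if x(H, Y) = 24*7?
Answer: -24/57839 ≈ -0.00041494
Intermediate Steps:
x(H, Y) = 168
x(602, -668)/(-404873) = 168/(-404873) = 168*(-1/404873) = -24/57839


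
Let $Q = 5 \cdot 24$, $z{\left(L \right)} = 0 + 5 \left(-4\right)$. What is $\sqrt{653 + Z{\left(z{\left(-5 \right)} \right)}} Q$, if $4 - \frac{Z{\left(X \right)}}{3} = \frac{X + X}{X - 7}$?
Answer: $40 \sqrt{5945} \approx 3084.2$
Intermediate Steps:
$z{\left(L \right)} = -20$ ($z{\left(L \right)} = 0 - 20 = -20$)
$Q = 120$
$Z{\left(X \right)} = 12 - \frac{6 X}{-7 + X}$ ($Z{\left(X \right)} = 12 - 3 \frac{X + X}{X - 7} = 12 - 3 \frac{2 X}{-7 + X} = 12 - \frac{6 X}{-7 + X}$)
$\sqrt{653 + Z{\left(z{\left(-5 \right)} \right)}} Q = \sqrt{653 + \frac{6 \left(-14 - 20\right)}{-7 - 20}} \cdot 120 = \sqrt{653 + 6 \frac{1}{-27} \left(-34\right)} 120 = \sqrt{653 + 6 \left(- \frac{1}{27}\right) \left(-34\right)} 120 = \sqrt{653 + \frac{68}{9}} \cdot 120 = \sqrt{\frac{5945}{9}} \cdot 120 = \frac{\sqrt{5945}}{3} \cdot 120 = 40 \sqrt{5945}$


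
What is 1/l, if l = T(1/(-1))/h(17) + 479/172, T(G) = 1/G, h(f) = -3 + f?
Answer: 1204/3267 ≈ 0.36853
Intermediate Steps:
l = 3267/1204 (l = 1/((1/(-1))*(-3 + 17)) + 479/172 = 1/(-1*14) + 479*(1/172) = -1*1/14 + 479/172 = -1/14 + 479/172 = 3267/1204 ≈ 2.7135)
1/l = 1/(3267/1204) = 1204/3267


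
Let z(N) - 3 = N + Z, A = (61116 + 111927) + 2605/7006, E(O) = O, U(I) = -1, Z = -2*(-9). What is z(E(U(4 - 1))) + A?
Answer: 1212481983/7006 ≈ 1.7306e+5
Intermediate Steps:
Z = 18
A = 1212341863/7006 (A = 173043 + 2605*(1/7006) = 173043 + 2605/7006 = 1212341863/7006 ≈ 1.7304e+5)
z(N) = 21 + N (z(N) = 3 + (N + 18) = 3 + (18 + N) = 21 + N)
z(E(U(4 - 1))) + A = (21 - 1) + 1212341863/7006 = 20 + 1212341863/7006 = 1212481983/7006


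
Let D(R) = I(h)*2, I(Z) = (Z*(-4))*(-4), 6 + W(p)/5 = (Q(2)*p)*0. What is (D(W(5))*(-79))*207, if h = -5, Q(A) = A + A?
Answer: 2616480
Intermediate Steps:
Q(A) = 2*A
W(p) = -30 (W(p) = -30 + 5*(((2*2)*p)*0) = -30 + 5*((4*p)*0) = -30 + 5*0 = -30 + 0 = -30)
I(Z) = 16*Z (I(Z) = -4*Z*(-4) = 16*Z)
D(R) = -160 (D(R) = (16*(-5))*2 = -80*2 = -160)
(D(W(5))*(-79))*207 = -160*(-79)*207 = 12640*207 = 2616480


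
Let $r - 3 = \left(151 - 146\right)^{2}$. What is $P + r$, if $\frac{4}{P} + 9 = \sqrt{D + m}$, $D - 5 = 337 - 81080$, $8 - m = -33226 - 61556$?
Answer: $\frac{130408}{4657} + \frac{8 \sqrt{3513}}{13971} \approx 28.037$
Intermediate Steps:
$m = 94790$ ($m = 8 - \left(-33226 - 61556\right) = 8 - -94782 = 8 + 94782 = 94790$)
$D = -80738$ ($D = 5 + \left(337 - 81080\right) = 5 - 80743 = -80738$)
$P = \frac{4}{-9 + 2 \sqrt{3513}}$ ($P = \frac{4}{-9 + \sqrt{-80738 + 94790}} = \frac{4}{-9 + \sqrt{14052}} = \frac{4}{-9 + 2 \sqrt{3513}} \approx 0.036516$)
$r = 28$ ($r = 3 + \left(151 - 146\right)^{2} = 3 + 5^{2} = 3 + 25 = 28$)
$P + r = \left(\frac{12}{4657} + \frac{8 \sqrt{3513}}{13971}\right) + 28 = \frac{130408}{4657} + \frac{8 \sqrt{3513}}{13971}$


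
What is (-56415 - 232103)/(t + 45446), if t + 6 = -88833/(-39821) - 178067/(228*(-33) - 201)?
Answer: -44376553261275/6992951872466 ≈ -6.3459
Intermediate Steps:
t = 5931337582/307617225 (t = -6 + (-88833/(-39821) - 178067/(228*(-33) - 201)) = -6 + (-88833*(-1/39821) - 178067/(-7524 - 201)) = -6 + (88833/39821 - 178067/(-7725)) = -6 + (88833/39821 - 178067*(-1/7725)) = -6 + (88833/39821 + 178067/7725) = -6 + 7777040932/307617225 = 5931337582/307617225 ≈ 19.282)
(-56415 - 232103)/(t + 45446) = (-56415 - 232103)/(5931337582/307617225 + 45446) = -288518/13985903744932/307617225 = -288518*307617225/13985903744932 = -44376553261275/6992951872466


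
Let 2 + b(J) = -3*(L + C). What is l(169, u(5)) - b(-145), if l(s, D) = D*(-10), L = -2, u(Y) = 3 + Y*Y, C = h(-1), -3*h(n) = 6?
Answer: -290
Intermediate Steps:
h(n) = -2 (h(n) = -⅓*6 = -2)
C = -2
u(Y) = 3 + Y²
l(s, D) = -10*D
b(J) = 10 (b(J) = -2 - 3*(-2 - 2) = -2 - 3*(-4) = -2 + 12 = 10)
l(169, u(5)) - b(-145) = -10*(3 + 5²) - 1*10 = -10*(3 + 25) - 10 = -10*28 - 10 = -280 - 10 = -290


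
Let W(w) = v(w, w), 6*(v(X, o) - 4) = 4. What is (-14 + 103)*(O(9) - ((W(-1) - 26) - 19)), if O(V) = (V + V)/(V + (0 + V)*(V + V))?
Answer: 205145/57 ≈ 3599.0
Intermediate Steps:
v(X, o) = 14/3 (v(X, o) = 4 + (1/6)*4 = 4 + 2/3 = 14/3)
W(w) = 14/3
O(V) = 2*V/(V + 2*V**2) (O(V) = (2*V)/(V + V*(2*V)) = (2*V)/(V + 2*V**2) = 2*V/(V + 2*V**2))
(-14 + 103)*(O(9) - ((W(-1) - 26) - 19)) = (-14 + 103)*(2/(1 + 2*9) - ((14/3 - 26) - 19)) = 89*(2/(1 + 18) - (-64/3 - 19)) = 89*(2/19 - 1*(-121/3)) = 89*(2*(1/19) + 121/3) = 89*(2/19 + 121/3) = 89*(2305/57) = 205145/57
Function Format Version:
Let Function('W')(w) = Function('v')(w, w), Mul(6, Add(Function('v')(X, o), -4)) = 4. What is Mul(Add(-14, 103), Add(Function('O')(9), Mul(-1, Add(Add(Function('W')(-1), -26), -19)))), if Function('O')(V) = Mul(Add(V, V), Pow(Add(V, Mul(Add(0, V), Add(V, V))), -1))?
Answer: Rational(205145, 57) ≈ 3599.0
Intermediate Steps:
Function('v')(X, o) = Rational(14, 3) (Function('v')(X, o) = Add(4, Mul(Rational(1, 6), 4)) = Add(4, Rational(2, 3)) = Rational(14, 3))
Function('W')(w) = Rational(14, 3)
Function('O')(V) = Mul(2, V, Pow(Add(V, Mul(2, Pow(V, 2))), -1)) (Function('O')(V) = Mul(Mul(2, V), Pow(Add(V, Mul(V, Mul(2, V))), -1)) = Mul(Mul(2, V), Pow(Add(V, Mul(2, Pow(V, 2))), -1)) = Mul(2, V, Pow(Add(V, Mul(2, Pow(V, 2))), -1)))
Mul(Add(-14, 103), Add(Function('O')(9), Mul(-1, Add(Add(Function('W')(-1), -26), -19)))) = Mul(Add(-14, 103), Add(Mul(2, Pow(Add(1, Mul(2, 9)), -1)), Mul(-1, Add(Add(Rational(14, 3), -26), -19)))) = Mul(89, Add(Mul(2, Pow(Add(1, 18), -1)), Mul(-1, Add(Rational(-64, 3), -19)))) = Mul(89, Add(Mul(2, Pow(19, -1)), Mul(-1, Rational(-121, 3)))) = Mul(89, Add(Mul(2, Rational(1, 19)), Rational(121, 3))) = Mul(89, Add(Rational(2, 19), Rational(121, 3))) = Mul(89, Rational(2305, 57)) = Rational(205145, 57)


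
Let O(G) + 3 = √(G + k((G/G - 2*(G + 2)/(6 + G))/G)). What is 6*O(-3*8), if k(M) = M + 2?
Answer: -18 + I*√28434/6 ≈ -18.0 + 28.104*I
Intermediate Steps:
k(M) = 2 + M
O(G) = -3 + √(2 + G + (1 - 2*(2 + G)/(6 + G))/G) (O(G) = -3 + √(G + (2 + (G/G - 2*(G + 2)/(6 + G))/G)) = -3 + √(G + (2 + (1 - 2*(2 + G)/(6 + G))/G)) = -3 + √(2 + G + (1 - 2*(2 + G)/(6 + G))/G))
6*O(-3*8) = 6*(-3 + √((2 - (-3)*8 + (-3*8)*(2 - 3*8)*(6 - 3*8))/(((-3*8))*(6 - 3*8)))) = 6*(-3 + √((2 - 1*(-24) - 24*(2 - 24)*(6 - 24))/((-24)*(6 - 24)))) = 6*(-3 + √(-1/24*(2 + 24 - 24*(-22)*(-18))/(-18))) = 6*(-3 + √(-1/24*(-1/18)*(2 + 24 - 9504))) = 6*(-3 + √(-1/24*(-1/18)*(-9478))) = 6*(-3 + √(-4739/216)) = 6*(-3 + I*√28434/36) = -18 + I*√28434/6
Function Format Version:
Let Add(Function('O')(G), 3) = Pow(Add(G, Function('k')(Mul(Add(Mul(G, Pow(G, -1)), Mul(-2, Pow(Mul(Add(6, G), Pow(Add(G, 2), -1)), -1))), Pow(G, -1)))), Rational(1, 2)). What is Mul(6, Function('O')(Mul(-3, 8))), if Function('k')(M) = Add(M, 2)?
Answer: Add(-18, Mul(Rational(1, 6), I, Pow(28434, Rational(1, 2)))) ≈ Add(-18.000, Mul(28.104, I))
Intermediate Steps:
Function('k')(M) = Add(2, M)
Function('O')(G) = Add(-3, Pow(Add(2, G, Mul(Pow(G, -1), Add(1, Mul(-2, Pow(Add(6, G), -1), Add(2, G))))), Rational(1, 2))) (Function('O')(G) = Add(-3, Pow(Add(G, Add(2, Mul(Add(Mul(G, Pow(G, -1)), Mul(-2, Pow(Mul(Add(6, G), Pow(Add(G, 2), -1)), -1))), Pow(G, -1)))), Rational(1, 2))) = Add(-3, Pow(Add(G, Add(2, Mul(Add(1, Mul(-2, Pow(Mul(Add(6, G), Pow(Add(2, G), -1)), -1))), Pow(G, -1)))), Rational(1, 2))) = Add(-3, Pow(Add(G, Add(2, Mul(Add(1, Mul(-2, Pow(Mul(Pow(Add(2, G), -1), Add(6, G)), -1))), Pow(G, -1)))), Rational(1, 2))) = Add(-3, Pow(Add(G, Add(2, Mul(Add(1, Mul(-2, Mul(Pow(Add(6, G), -1), Add(2, G)))), Pow(G, -1)))), Rational(1, 2))) = Add(-3, Pow(Add(G, Add(2, Mul(Add(1, Mul(-2, Pow(Add(6, G), -1), Add(2, G))), Pow(G, -1)))), Rational(1, 2))) = Add(-3, Pow(Add(G, Add(2, Mul(Pow(G, -1), Add(1, Mul(-2, Pow(Add(6, G), -1), Add(2, G)))))), Rational(1, 2))) = Add(-3, Pow(Add(2, G, Mul(Pow(G, -1), Add(1, Mul(-2, Pow(Add(6, G), -1), Add(2, G))))), Rational(1, 2))))
Mul(6, Function('O')(Mul(-3, 8))) = Mul(6, Add(-3, Pow(Mul(Pow(Mul(-3, 8), -1), Pow(Add(6, Mul(-3, 8)), -1), Add(2, Mul(-1, Mul(-3, 8)), Mul(Mul(-3, 8), Add(2, Mul(-3, 8)), Add(6, Mul(-3, 8))))), Rational(1, 2)))) = Mul(6, Add(-3, Pow(Mul(Pow(-24, -1), Pow(Add(6, -24), -1), Add(2, Mul(-1, -24), Mul(-24, Add(2, -24), Add(6, -24)))), Rational(1, 2)))) = Mul(6, Add(-3, Pow(Mul(Rational(-1, 24), Pow(-18, -1), Add(2, 24, Mul(-24, -22, -18))), Rational(1, 2)))) = Mul(6, Add(-3, Pow(Mul(Rational(-1, 24), Rational(-1, 18), Add(2, 24, -9504)), Rational(1, 2)))) = Mul(6, Add(-3, Pow(Mul(Rational(-1, 24), Rational(-1, 18), -9478), Rational(1, 2)))) = Mul(6, Add(-3, Pow(Rational(-4739, 216), Rational(1, 2)))) = Mul(6, Add(-3, Mul(Rational(1, 36), I, Pow(28434, Rational(1, 2))))) = Add(-18, Mul(Rational(1, 6), I, Pow(28434, Rational(1, 2))))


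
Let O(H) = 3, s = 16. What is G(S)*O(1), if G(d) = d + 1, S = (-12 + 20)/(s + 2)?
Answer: 13/3 ≈ 4.3333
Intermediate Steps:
S = 4/9 (S = (-12 + 20)/(16 + 2) = 8/18 = 8*(1/18) = 4/9 ≈ 0.44444)
G(d) = 1 + d
G(S)*O(1) = (1 + 4/9)*3 = (13/9)*3 = 13/3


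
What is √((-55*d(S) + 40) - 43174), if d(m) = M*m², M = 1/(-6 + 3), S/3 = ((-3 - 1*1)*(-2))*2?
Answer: I*√894 ≈ 29.9*I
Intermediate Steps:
S = 48 (S = 3*(((-3 - 1*1)*(-2))*2) = 3*(((-3 - 1)*(-2))*2) = 3*(-4*(-2)*2) = 3*(8*2) = 3*16 = 48)
M = -⅓ (M = 1/(-3) = -⅓ ≈ -0.33333)
d(m) = -m²/3
√((-55*d(S) + 40) - 43174) = √((-(-55)*48²/3 + 40) - 43174) = √((-(-55)*2304/3 + 40) - 43174) = √((-55*(-768) + 40) - 43174) = √((42240 + 40) - 43174) = √(42280 - 43174) = √(-894) = I*√894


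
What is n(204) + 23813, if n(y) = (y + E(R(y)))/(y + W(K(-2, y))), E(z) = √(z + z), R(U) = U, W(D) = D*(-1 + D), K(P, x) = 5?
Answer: 1333579/56 + √102/112 ≈ 23814.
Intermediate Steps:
E(z) = √2*√z (E(z) = √(2*z) = √2*√z)
n(y) = (y + √2*√y)/(20 + y) (n(y) = (y + √2*√y)/(y + 5*(-1 + 5)) = (y + √2*√y)/(y + 5*4) = (y + √2*√y)/(y + 20) = (y + √2*√y)/(20 + y))
n(204) + 23813 = (204 + √2*√204)/(20 + 204) + 23813 = (204 + √2*(2*√51))/224 + 23813 = (204 + 2*√102)/224 + 23813 = (51/56 + √102/112) + 23813 = 1333579/56 + √102/112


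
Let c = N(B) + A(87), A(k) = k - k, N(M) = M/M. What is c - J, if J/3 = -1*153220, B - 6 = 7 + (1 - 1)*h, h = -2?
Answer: 459661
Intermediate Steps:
B = 13 (B = 6 + (7 + (1 - 1)*(-2)) = 6 + (7 + 0*(-2)) = 6 + (7 + 0) = 6 + 7 = 13)
N(M) = 1
J = -459660 (J = 3*(-1*153220) = 3*(-153220) = -459660)
A(k) = 0
c = 1 (c = 1 + 0 = 1)
c - J = 1 - 1*(-459660) = 1 + 459660 = 459661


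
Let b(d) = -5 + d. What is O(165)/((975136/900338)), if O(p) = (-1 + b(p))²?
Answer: 11380722489/487568 ≈ 23342.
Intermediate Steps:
O(p) = (-6 + p)² (O(p) = (-1 + (-5 + p))² = (-6 + p)²)
O(165)/((975136/900338)) = (-6 + 165)²/((975136/900338)) = 159²/((975136*(1/900338))) = 25281/(487568/450169) = 25281*(450169/487568) = 11380722489/487568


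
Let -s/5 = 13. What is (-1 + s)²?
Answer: 4356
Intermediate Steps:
s = -65 (s = -5*13 = -65)
(-1 + s)² = (-1 - 65)² = (-66)² = 4356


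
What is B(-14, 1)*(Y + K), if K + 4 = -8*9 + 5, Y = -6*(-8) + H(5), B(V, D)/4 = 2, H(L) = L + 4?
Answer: -112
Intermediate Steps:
H(L) = 4 + L
B(V, D) = 8 (B(V, D) = 4*2 = 8)
Y = 57 (Y = -6*(-8) + (4 + 5) = 48 + 9 = 57)
K = -71 (K = -4 + (-8*9 + 5) = -4 + (-72 + 5) = -4 - 67 = -71)
B(-14, 1)*(Y + K) = 8*(57 - 71) = 8*(-14) = -112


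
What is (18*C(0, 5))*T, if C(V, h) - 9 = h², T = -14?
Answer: -8568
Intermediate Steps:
C(V, h) = 9 + h²
(18*C(0, 5))*T = (18*(9 + 5²))*(-14) = (18*(9 + 25))*(-14) = (18*34)*(-14) = 612*(-14) = -8568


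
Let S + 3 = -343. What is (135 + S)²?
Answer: 44521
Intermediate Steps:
S = -346 (S = -3 - 343 = -346)
(135 + S)² = (135 - 346)² = (-211)² = 44521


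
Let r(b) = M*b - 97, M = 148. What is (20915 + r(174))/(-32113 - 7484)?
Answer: -46570/39597 ≈ -1.1761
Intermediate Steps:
r(b) = -97 + 148*b (r(b) = 148*b - 97 = -97 + 148*b)
(20915 + r(174))/(-32113 - 7484) = (20915 + (-97 + 148*174))/(-32113 - 7484) = (20915 + (-97 + 25752))/(-39597) = (20915 + 25655)*(-1/39597) = 46570*(-1/39597) = -46570/39597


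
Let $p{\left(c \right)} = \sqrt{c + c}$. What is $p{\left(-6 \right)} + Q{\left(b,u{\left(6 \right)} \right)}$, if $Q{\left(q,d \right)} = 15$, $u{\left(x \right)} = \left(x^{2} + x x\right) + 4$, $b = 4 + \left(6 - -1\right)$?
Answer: $15 + 2 i \sqrt{3} \approx 15.0 + 3.4641 i$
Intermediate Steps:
$p{\left(c \right)} = \sqrt{2} \sqrt{c}$ ($p{\left(c \right)} = \sqrt{2 c} = \sqrt{2} \sqrt{c}$)
$b = 11$ ($b = 4 + \left(6 + 1\right) = 4 + 7 = 11$)
$u{\left(x \right)} = 4 + 2 x^{2}$ ($u{\left(x \right)} = \left(x^{2} + x^{2}\right) + 4 = 2 x^{2} + 4 = 4 + 2 x^{2}$)
$p{\left(-6 \right)} + Q{\left(b,u{\left(6 \right)} \right)} = \sqrt{2} \sqrt{-6} + 15 = \sqrt{2} i \sqrt{6} + 15 = 2 i \sqrt{3} + 15 = 15 + 2 i \sqrt{3}$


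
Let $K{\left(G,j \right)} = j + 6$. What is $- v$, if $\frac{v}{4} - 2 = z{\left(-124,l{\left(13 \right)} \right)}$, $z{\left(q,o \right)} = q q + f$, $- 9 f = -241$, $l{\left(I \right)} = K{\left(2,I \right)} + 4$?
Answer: $- \frac{554572}{9} \approx -61619.0$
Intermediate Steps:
$K{\left(G,j \right)} = 6 + j$
$l{\left(I \right)} = 10 + I$ ($l{\left(I \right)} = \left(6 + I\right) + 4 = 10 + I$)
$f = \frac{241}{9}$ ($f = \left(- \frac{1}{9}\right) \left(-241\right) = \frac{241}{9} \approx 26.778$)
$z{\left(q,o \right)} = \frac{241}{9} + q^{2}$ ($z{\left(q,o \right)} = q q + \frac{241}{9} = q^{2} + \frac{241}{9} = \frac{241}{9} + q^{2}$)
$v = \frac{554572}{9}$ ($v = 8 + 4 \left(\frac{241}{9} + \left(-124\right)^{2}\right) = 8 + 4 \left(\frac{241}{9} + 15376\right) = 8 + 4 \cdot \frac{138625}{9} = 8 + \frac{554500}{9} = \frac{554572}{9} \approx 61619.0$)
$- v = \left(-1\right) \frac{554572}{9} = - \frac{554572}{9}$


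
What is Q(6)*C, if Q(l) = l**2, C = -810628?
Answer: -29182608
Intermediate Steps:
Q(6)*C = 6**2*(-810628) = 36*(-810628) = -29182608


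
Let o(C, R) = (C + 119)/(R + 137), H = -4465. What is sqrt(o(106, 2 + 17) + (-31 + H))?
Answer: I*sqrt(3038321)/26 ≈ 67.042*I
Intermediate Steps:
o(C, R) = (119 + C)/(137 + R)
sqrt(o(106, 2 + 17) + (-31 + H)) = sqrt((119 + 106)/(137 + (2 + 17)) + (-31 - 4465)) = sqrt(225/(137 + 19) - 4496) = sqrt(225/156 - 4496) = sqrt((1/156)*225 - 4496) = sqrt(75/52 - 4496) = sqrt(-233717/52) = I*sqrt(3038321)/26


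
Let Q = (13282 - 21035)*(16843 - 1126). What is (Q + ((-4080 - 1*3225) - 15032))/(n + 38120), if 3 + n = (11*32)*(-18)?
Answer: -121876238/31781 ≈ -3834.9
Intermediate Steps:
n = -6339 (n = -3 + (11*32)*(-18) = -3 + 352*(-18) = -3 - 6336 = -6339)
Q = -121853901 (Q = -7753*15717 = -121853901)
(Q + ((-4080 - 1*3225) - 15032))/(n + 38120) = (-121853901 + ((-4080 - 1*3225) - 15032))/(-6339 + 38120) = (-121853901 + ((-4080 - 3225) - 15032))/31781 = (-121853901 + (-7305 - 15032))*(1/31781) = (-121853901 - 22337)*(1/31781) = -121876238*1/31781 = -121876238/31781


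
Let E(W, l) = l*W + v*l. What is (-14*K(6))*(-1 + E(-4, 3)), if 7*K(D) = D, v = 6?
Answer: -60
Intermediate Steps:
K(D) = D/7
E(W, l) = 6*l + W*l (E(W, l) = l*W + 6*l = W*l + 6*l = 6*l + W*l)
(-14*K(6))*(-1 + E(-4, 3)) = (-2*6)*(-1 + 3*(6 - 4)) = (-14*6/7)*(-1 + 3*2) = -12*(-1 + 6) = -12*5 = -60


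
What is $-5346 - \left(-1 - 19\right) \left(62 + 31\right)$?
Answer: $-3486$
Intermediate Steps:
$-5346 - \left(-1 - 19\right) \left(62 + 31\right) = -5346 - \left(-1 - 19\right) 93 = -5346 - \left(-20\right) 93 = -5346 - -1860 = -5346 + 1860 = -3486$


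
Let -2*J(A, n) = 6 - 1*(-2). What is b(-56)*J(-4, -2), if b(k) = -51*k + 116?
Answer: -11888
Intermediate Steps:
J(A, n) = -4 (J(A, n) = -(6 - 1*(-2))/2 = -(6 + 2)/2 = -1/2*8 = -4)
b(k) = 116 - 51*k
b(-56)*J(-4, -2) = (116 - 51*(-56))*(-4) = (116 + 2856)*(-4) = 2972*(-4) = -11888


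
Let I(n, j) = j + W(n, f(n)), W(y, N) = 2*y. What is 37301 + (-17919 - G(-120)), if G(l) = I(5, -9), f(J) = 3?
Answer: 19381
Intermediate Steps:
I(n, j) = j + 2*n
G(l) = 1 (G(l) = -9 + 2*5 = -9 + 10 = 1)
37301 + (-17919 - G(-120)) = 37301 + (-17919 - 1*1) = 37301 + (-17919 - 1) = 37301 - 17920 = 19381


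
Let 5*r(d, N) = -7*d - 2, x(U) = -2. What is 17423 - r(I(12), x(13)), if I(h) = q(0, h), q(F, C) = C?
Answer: 87201/5 ≈ 17440.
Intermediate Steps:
I(h) = h
r(d, N) = -⅖ - 7*d/5 (r(d, N) = (-7*d - 2)/5 = (-2 - 7*d)/5 = -⅖ - 7*d/5)
17423 - r(I(12), x(13)) = 17423 - (-⅖ - 7/5*12) = 17423 - (-⅖ - 84/5) = 17423 - 1*(-86/5) = 17423 + 86/5 = 87201/5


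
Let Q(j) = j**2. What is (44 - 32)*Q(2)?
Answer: 48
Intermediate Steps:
(44 - 32)*Q(2) = (44 - 32)*2**2 = 12*4 = 48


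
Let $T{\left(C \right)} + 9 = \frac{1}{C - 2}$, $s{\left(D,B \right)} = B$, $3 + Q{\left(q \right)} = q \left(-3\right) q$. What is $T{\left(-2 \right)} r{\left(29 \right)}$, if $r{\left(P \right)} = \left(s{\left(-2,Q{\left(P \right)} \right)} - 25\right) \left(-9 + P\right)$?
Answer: $471935$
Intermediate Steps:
$Q{\left(q \right)} = -3 - 3 q^{2}$ ($Q{\left(q \right)} = -3 + q \left(-3\right) q = -3 + - 3 q q = -3 - 3 q^{2}$)
$T{\left(C \right)} = -9 + \frac{1}{-2 + C}$ ($T{\left(C \right)} = -9 + \frac{1}{C - 2} = -9 + \frac{1}{-2 + C}$)
$r{\left(P \right)} = \left(-28 - 3 P^{2}\right) \left(-9 + P\right)$ ($r{\left(P \right)} = \left(\left(-3 - 3 P^{2}\right) - 25\right) \left(-9 + P\right) = \left(-28 - 3 P^{2}\right) \left(-9 + P\right)$)
$T{\left(-2 \right)} r{\left(29 \right)} = \frac{19 - -18}{-2 - 2} \left(252 - 812 - 3 \cdot 29^{3} + 27 \cdot 29^{2}\right) = \frac{19 + 18}{-4} \left(252 - 812 - 73167 + 27 \cdot 841\right) = \left(- \frac{1}{4}\right) 37 \left(252 - 812 - 73167 + 22707\right) = \left(- \frac{37}{4}\right) \left(-51020\right) = 471935$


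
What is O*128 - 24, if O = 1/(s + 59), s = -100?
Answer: -1112/41 ≈ -27.122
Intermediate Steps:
O = -1/41 (O = 1/(-100 + 59) = 1/(-41) = -1/41 ≈ -0.024390)
O*128 - 24 = -1/41*128 - 24 = -128/41 - 24 = -1112/41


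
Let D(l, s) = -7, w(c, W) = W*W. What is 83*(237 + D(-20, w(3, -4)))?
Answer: 19090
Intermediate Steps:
w(c, W) = W²
83*(237 + D(-20, w(3, -4))) = 83*(237 - 7) = 83*230 = 19090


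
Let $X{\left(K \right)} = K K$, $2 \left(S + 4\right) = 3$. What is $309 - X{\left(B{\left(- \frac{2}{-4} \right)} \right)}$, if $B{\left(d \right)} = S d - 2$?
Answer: $\frac{4775}{16} \approx 298.44$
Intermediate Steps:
$S = - \frac{5}{2}$ ($S = -4 + \frac{1}{2} \cdot 3 = -4 + \frac{3}{2} = - \frac{5}{2} \approx -2.5$)
$B{\left(d \right)} = -2 - \frac{5 d}{2}$ ($B{\left(d \right)} = - \frac{5 d}{2} - 2 = -2 - \frac{5 d}{2}$)
$X{\left(K \right)} = K^{2}$
$309 - X{\left(B{\left(- \frac{2}{-4} \right)} \right)} = 309 - \left(-2 - \frac{5 \left(- \frac{2}{-4}\right)}{2}\right)^{2} = 309 - \left(-2 - \frac{5 \left(\left(-2\right) \left(- \frac{1}{4}\right)\right)}{2}\right)^{2} = 309 - \left(-2 - \frac{5}{4}\right)^{2} = 309 - \left(- \frac{13}{4}\right)^{2} = 309 - \frac{169}{16} = \frac{4775}{16}$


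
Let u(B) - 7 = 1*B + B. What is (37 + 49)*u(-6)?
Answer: -430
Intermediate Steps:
u(B) = 7 + 2*B (u(B) = 7 + (1*B + B) = 7 + (B + B) = 7 + 2*B)
(37 + 49)*u(-6) = (37 + 49)*(7 + 2*(-6)) = 86*(7 - 12) = 86*(-5) = -430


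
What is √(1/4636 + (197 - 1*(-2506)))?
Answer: √14523555331/2318 ≈ 51.990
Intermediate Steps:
√(1/4636 + (197 - 1*(-2506))) = √(1/4636 + (197 + 2506)) = √(1/4636 + 2703) = √(12531109/4636) = √14523555331/2318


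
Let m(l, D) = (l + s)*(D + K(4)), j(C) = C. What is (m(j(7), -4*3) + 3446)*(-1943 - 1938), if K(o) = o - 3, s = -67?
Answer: -15935386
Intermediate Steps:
K(o) = -3 + o
m(l, D) = (1 + D)*(-67 + l) (m(l, D) = (l - 67)*(D + (-3 + 4)) = (-67 + l)*(D + 1) = (-67 + l)*(1 + D) = (1 + D)*(-67 + l))
(m(j(7), -4*3) + 3446)*(-1943 - 1938) = ((-67 + 7 - (-268)*3 - 4*3*7) + 3446)*(-1943 - 1938) = ((-67 + 7 - 67*(-12) - 12*7) + 3446)*(-3881) = ((-67 + 7 + 804 - 84) + 3446)*(-3881) = (660 + 3446)*(-3881) = 4106*(-3881) = -15935386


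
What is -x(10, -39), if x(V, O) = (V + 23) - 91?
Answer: 58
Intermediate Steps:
x(V, O) = -68 + V (x(V, O) = (23 + V) - 91 = -68 + V)
-x(10, -39) = -(-68 + 10) = -1*(-58) = 58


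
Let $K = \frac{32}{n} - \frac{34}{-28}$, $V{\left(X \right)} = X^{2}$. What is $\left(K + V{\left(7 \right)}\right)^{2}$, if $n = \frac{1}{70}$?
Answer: $\frac{1028035969}{196} \approx 5.2451 \cdot 10^{6}$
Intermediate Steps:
$n = \frac{1}{70} \approx 0.014286$
$K = \frac{31377}{14}$ ($K = 32 \frac{1}{\frac{1}{70}} - \frac{34}{-28} = 32 \cdot 70 - - \frac{17}{14} = 2240 + \frac{17}{14} = \frac{31377}{14} \approx 2241.2$)
$\left(K + V{\left(7 \right)}\right)^{2} = \left(\frac{31377}{14} + 7^{2}\right)^{2} = \left(\frac{31377}{14} + 49\right)^{2} = \left(\frac{32063}{14}\right)^{2} = \frac{1028035969}{196}$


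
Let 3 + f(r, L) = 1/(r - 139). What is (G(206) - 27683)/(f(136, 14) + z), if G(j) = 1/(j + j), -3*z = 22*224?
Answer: 11405395/678152 ≈ 16.818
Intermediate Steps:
f(r, L) = -3 + 1/(-139 + r) (f(r, L) = -3 + 1/(r - 139) = -3 + 1/(-139 + r))
z = -4928/3 (z = -22*224/3 = -⅓*4928 = -4928/3 ≈ -1642.7)
G(j) = 1/(2*j)
(G(206) - 27683)/(f(136, 14) + z) = ((½)/206 - 27683)/((418 - 3*136)/(-139 + 136) - 4928/3) = ((½)*(1/206) - 27683)/((418 - 408)/(-3) - 4928/3) = (1/412 - 27683)/(-⅓*10 - 4928/3) = -11405395/(412*(-10/3 - 4928/3)) = -11405395/412/(-1646) = -11405395/412*(-1/1646) = 11405395/678152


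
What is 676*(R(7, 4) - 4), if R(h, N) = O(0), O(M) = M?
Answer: -2704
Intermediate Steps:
R(h, N) = 0
676*(R(7, 4) - 4) = 676*(0 - 4) = 676*(-4) = -2704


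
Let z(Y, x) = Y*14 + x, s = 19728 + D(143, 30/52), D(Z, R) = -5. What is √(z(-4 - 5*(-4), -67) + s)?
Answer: 2*√4970 ≈ 141.00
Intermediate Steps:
s = 19723 (s = 19728 - 5 = 19723)
z(Y, x) = x + 14*Y (z(Y, x) = 14*Y + x = x + 14*Y)
√(z(-4 - 5*(-4), -67) + s) = √((-67 + 14*(-4 - 5*(-4))) + 19723) = √((-67 + 14*(-4 + 20)) + 19723) = √((-67 + 14*16) + 19723) = √((-67 + 224) + 19723) = √(157 + 19723) = √19880 = 2*√4970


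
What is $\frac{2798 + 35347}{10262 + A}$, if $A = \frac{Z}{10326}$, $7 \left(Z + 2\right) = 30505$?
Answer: $\frac{551439378}{148357675} \approx 3.717$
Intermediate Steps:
$Z = \frac{30491}{7}$ ($Z = -2 + \frac{1}{7} \cdot 30505 = -2 + \frac{30505}{7} = \frac{30491}{7} \approx 4355.9$)
$A = \frac{30491}{72282}$ ($A = \frac{30491}{7 \cdot 10326} = \frac{30491}{7} \cdot \frac{1}{10326} = \frac{30491}{72282} \approx 0.42183$)
$\frac{2798 + 35347}{10262 + A} = \frac{2798 + 35347}{10262 + \frac{30491}{72282}} = \frac{38145}{\frac{741788375}{72282}} = 38145 \cdot \frac{72282}{741788375} = \frac{551439378}{148357675}$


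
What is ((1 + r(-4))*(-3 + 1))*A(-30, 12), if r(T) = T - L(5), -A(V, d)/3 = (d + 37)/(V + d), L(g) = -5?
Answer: -98/3 ≈ -32.667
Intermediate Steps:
A(V, d) = -3*(37 + d)/(V + d) (A(V, d) = -3*(d + 37)/(V + d) = -3*(37 + d)/(V + d))
r(T) = 5 + T (r(T) = T - 1*(-5) = T + 5 = 5 + T)
((1 + r(-4))*(-3 + 1))*A(-30, 12) = ((1 + (5 - 4))*(-3 + 1))*(3*(-37 - 1*12)/(-30 + 12)) = ((1 + 1)*(-2))*(3*(-37 - 12)/(-18)) = (2*(-2))*(3*(-1/18)*(-49)) = -4*49/6 = -98/3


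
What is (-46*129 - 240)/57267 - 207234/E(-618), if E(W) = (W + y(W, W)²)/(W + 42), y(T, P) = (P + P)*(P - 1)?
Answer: -9542690197378/88681059255357 ≈ -0.10761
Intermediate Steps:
y(T, P) = 2*P*(-1 + P) (y(T, P) = (2*P)*(-1 + P) = 2*P*(-1 + P))
E(W) = (W + 4*W²*(-1 + W)²)/(42 + W) (E(W) = (W + (2*W*(-1 + W))²)/(W + 42) = (W + 4*W²*(-1 + W)²)/(42 + W))
(-46*129 - 240)/57267 - 207234/E(-618) = (-46*129 - 240)/57267 - 207234*(-(42 - 618)/(618*(1 + 4*(-618)*(-1 - 618)²))) = (-5934 - 240)*(1/57267) - 207234*96/(103*(1 + 4*(-618)*(-619)²)) = -6174*1/57267 - 207234*96/(103*(1 + 4*(-618)*383161)) = -98/909 - 207234*96/(103*(1 - 947173992)) = -98/909 - 207234/((-618*(-1/576)*(-947173991))) = -98/909 - 207234/(-97558921073/96) = -98/909 - 207234*(-96/97558921073) = -98/909 + 19894464/97558921073 = -9542690197378/88681059255357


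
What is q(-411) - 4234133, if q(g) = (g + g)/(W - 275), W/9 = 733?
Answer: -13384094824/3161 ≈ -4.2341e+6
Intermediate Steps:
W = 6597 (W = 9*733 = 6597)
q(g) = g/3161 (q(g) = (g + g)/(6597 - 275) = (2*g)/6322 = (2*g)*(1/6322) = g/3161)
q(-411) - 4234133 = (1/3161)*(-411) - 4234133 = -411/3161 - 4234133 = -13384094824/3161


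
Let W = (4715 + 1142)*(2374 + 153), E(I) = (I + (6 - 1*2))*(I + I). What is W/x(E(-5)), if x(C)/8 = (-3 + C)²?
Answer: 2114377/56 ≈ 37757.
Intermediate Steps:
E(I) = 2*I*(4 + I) (E(I) = (I + (6 - 2))*(2*I) = (I + 4)*(2*I) = (4 + I)*(2*I) = 2*I*(4 + I))
x(C) = 8*(-3 + C)²
W = 14800639 (W = 5857*2527 = 14800639)
W/x(E(-5)) = 14800639/((8*(-3 + 2*(-5)*(4 - 5))²)) = 14800639/((8*(-3 + 2*(-5)*(-1))²)) = 14800639/((8*(-3 + 10)²)) = 14800639/((8*7²)) = 14800639/((8*49)) = 14800639/392 = 14800639*(1/392) = 2114377/56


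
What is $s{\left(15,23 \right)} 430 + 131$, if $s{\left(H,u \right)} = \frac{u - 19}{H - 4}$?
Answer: $\frac{3161}{11} \approx 287.36$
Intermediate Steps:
$s{\left(H,u \right)} = \frac{-19 + u}{-4 + H}$
$s{\left(15,23 \right)} 430 + 131 = \frac{-19 + 23}{-4 + 15} \cdot 430 + 131 = \frac{1}{11} \cdot 4 \cdot 430 + 131 = \frac{4}{11} \cdot 430 + 131 = \frac{1720}{11} + 131 = \frac{3161}{11}$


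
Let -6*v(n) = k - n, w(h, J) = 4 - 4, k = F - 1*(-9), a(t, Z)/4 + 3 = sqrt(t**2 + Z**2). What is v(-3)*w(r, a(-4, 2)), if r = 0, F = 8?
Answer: 0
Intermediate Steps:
a(t, Z) = -12 + 4*sqrt(Z**2 + t**2) (a(t, Z) = -12 + 4*sqrt(t**2 + Z**2) = -12 + 4*sqrt(Z**2 + t**2))
k = 17 (k = 8 - 1*(-9) = 8 + 9 = 17)
w(h, J) = 0
v(n) = -17/6 + n/6 (v(n) = -(17 - n)/6 = -17/6 + n/6)
v(-3)*w(r, a(-4, 2)) = (-17/6 + (1/6)*(-3))*0 = (-17/6 - 1/2)*0 = -10/3*0 = 0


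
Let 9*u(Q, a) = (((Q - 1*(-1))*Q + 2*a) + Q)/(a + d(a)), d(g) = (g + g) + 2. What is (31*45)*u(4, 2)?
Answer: 1085/2 ≈ 542.50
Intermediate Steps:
d(g) = 2 + 2*g (d(g) = 2*g + 2 = 2 + 2*g)
u(Q, a) = (Q + 2*a + Q*(1 + Q))/(9*(2 + 3*a)) (u(Q, a) = ((((Q - 1*(-1))*Q + 2*a) + Q)/(a + (2 + 2*a)))/9 = ((((Q + 1)*Q + 2*a) + Q)/(2 + 3*a))/9 = ((((1 + Q)*Q + 2*a) + Q)/(2 + 3*a))/9 = (((Q*(1 + Q) + 2*a) + Q)/(2 + 3*a))/9 = (((2*a + Q*(1 + Q)) + Q)/(2 + 3*a))/9 = ((Q + 2*a + Q*(1 + Q))/(2 + 3*a))/9 = (Q + 2*a + Q*(1 + Q))/(9*(2 + 3*a)))
(31*45)*u(4, 2) = (31*45)*((4**2 + 2*4 + 2*2)/(9*(2 + 3*2))) = 1395*((16 + 8 + 4)/(9*(2 + 6))) = 1395*((1/9)*28/8) = 1395*((1/9)*(1/8)*28) = 1395*(7/18) = 1085/2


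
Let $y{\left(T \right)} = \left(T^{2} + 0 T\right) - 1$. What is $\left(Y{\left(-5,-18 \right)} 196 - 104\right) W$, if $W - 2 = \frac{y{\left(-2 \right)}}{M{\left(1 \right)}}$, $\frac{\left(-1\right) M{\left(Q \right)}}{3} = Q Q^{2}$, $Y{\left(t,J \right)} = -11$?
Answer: $-2260$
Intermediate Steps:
$y{\left(T \right)} = -1 + T^{2}$ ($y{\left(T \right)} = \left(T^{2} + 0\right) - 1 = T^{2} - 1 = -1 + T^{2}$)
$M{\left(Q \right)} = - 3 Q^{3}$ ($M{\left(Q \right)} = - 3 Q Q^{2} = - 3 Q^{3}$)
$W = 1$ ($W = 2 + \frac{-1 + \left(-2\right)^{2}}{\left(-3\right) 1^{3}} = 2 + \frac{-1 + 4}{\left(-3\right) 1} = 2 + \frac{3}{-3} = 2 + 3 \left(- \frac{1}{3}\right) = 2 - 1 = 1$)
$\left(Y{\left(-5,-18 \right)} 196 - 104\right) W = \left(\left(-11\right) 196 - 104\right) 1 = \left(-2156 - 104\right) 1 = \left(-2260\right) 1 = -2260$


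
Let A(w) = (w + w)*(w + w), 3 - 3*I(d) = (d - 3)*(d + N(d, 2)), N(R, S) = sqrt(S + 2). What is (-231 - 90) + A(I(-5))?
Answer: -125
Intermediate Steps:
N(R, S) = sqrt(2 + S)
I(d) = 1 - (-3 + d)*(2 + d)/3 (I(d) = 1 - (d - 3)*(d + sqrt(2 + 2))/3 = 1 - (-3 + d)*(d + sqrt(4))/3 = 1 - (-3 + d)*(d + 2)/3 = 1 - (-3 + d)*(2 + d)/3)
A(w) = 4*w**2 (A(w) = (2*w)*(2*w) = 4*w**2)
(-231 - 90) + A(I(-5)) = (-231 - 90) + 4*(3 - 1/3*(-5)**2 + (1/3)*(-5))**2 = -321 + 4*(3 - 1/3*25 - 5/3)**2 = -321 + 4*(3 - 25/3 - 5/3)**2 = -321 + 4*(-7)**2 = -321 + 4*49 = -321 + 196 = -125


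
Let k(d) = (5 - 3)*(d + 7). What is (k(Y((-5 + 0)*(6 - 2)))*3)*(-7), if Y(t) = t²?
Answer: -17094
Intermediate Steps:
k(d) = 14 + 2*d (k(d) = 2*(7 + d) = 14 + 2*d)
(k(Y((-5 + 0)*(6 - 2)))*3)*(-7) = ((14 + 2*((-5 + 0)*(6 - 2))²)*3)*(-7) = ((14 + 2*(-5*4)²)*3)*(-7) = ((14 + 2*(-20)²)*3)*(-7) = ((14 + 2*400)*3)*(-7) = ((14 + 800)*3)*(-7) = (814*3)*(-7) = 2442*(-7) = -17094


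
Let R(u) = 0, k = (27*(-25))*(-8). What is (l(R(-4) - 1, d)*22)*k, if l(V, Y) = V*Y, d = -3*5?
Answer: 1782000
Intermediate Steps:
d = -15
k = 5400 (k = -675*(-8) = 5400)
(l(R(-4) - 1, d)*22)*k = (((0 - 1)*(-15))*22)*5400 = (-1*(-15)*22)*5400 = (15*22)*5400 = 330*5400 = 1782000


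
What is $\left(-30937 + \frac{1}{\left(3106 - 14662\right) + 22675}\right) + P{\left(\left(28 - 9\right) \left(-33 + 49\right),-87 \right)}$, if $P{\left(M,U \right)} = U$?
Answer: $- \frac{344955855}{11119} \approx -31024.0$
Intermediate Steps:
$\left(-30937 + \frac{1}{\left(3106 - 14662\right) + 22675}\right) + P{\left(\left(28 - 9\right) \left(-33 + 49\right),-87 \right)} = \left(-30937 + \frac{1}{\left(3106 - 14662\right) + 22675}\right) - 87 = \left(-30937 + \frac{1}{-11556 + 22675}\right) - 87 = \left(-30937 + \frac{1}{11119}\right) - 87 = - \frac{343988502}{11119} - 87 = - \frac{344955855}{11119}$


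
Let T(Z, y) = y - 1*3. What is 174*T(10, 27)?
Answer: 4176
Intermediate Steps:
T(Z, y) = -3 + y (T(Z, y) = y - 3 = -3 + y)
174*T(10, 27) = 174*(-3 + 27) = 174*24 = 4176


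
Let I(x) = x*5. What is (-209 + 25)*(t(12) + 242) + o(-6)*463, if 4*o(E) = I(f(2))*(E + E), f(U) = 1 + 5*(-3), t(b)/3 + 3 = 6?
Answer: 51046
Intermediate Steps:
t(b) = 9 (t(b) = -9 + 3*6 = -9 + 18 = 9)
f(U) = -14 (f(U) = 1 - 15 = -14)
I(x) = 5*x
o(E) = -35*E (o(E) = ((5*(-14))*(E + E))/4 = (-140*E)/4 = -35*E)
(-209 + 25)*(t(12) + 242) + o(-6)*463 = (-209 + 25)*(9 + 242) - 35*(-6)*463 = -184*251 + 210*463 = -46184 + 97230 = 51046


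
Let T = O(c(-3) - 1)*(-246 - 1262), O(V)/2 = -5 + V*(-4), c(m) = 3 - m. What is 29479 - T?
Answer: -45921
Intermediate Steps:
O(V) = -10 - 8*V (O(V) = 2*(-5 + V*(-4)) = 2*(-5 - 4*V) = -10 - 8*V)
T = 75400 (T = (-10 - 8*((3 - 1*(-3)) - 1))*(-246 - 1262) = (-10 - 8*((3 + 3) - 1))*(-1508) = (-10 - 8*(6 - 1))*(-1508) = (-10 - 8*5)*(-1508) = (-10 - 40)*(-1508) = -50*(-1508) = 75400)
29479 - T = 29479 - 1*75400 = 29479 - 75400 = -45921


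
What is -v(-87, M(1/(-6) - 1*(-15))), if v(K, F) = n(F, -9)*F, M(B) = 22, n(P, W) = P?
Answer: -484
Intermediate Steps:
v(K, F) = F**2 (v(K, F) = F*F = F**2)
-v(-87, M(1/(-6) - 1*(-15))) = -1*22**2 = -1*484 = -484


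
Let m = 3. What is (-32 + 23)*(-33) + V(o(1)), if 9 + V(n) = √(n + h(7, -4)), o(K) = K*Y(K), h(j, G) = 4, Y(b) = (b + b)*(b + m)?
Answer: 288 + 2*√3 ≈ 291.46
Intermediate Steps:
Y(b) = 2*b*(3 + b) (Y(b) = (b + b)*(b + 3) = (2*b)*(3 + b) = 2*b*(3 + b))
o(K) = 2*K²*(3 + K) (o(K) = K*(2*K*(3 + K)) = 2*K²*(3 + K))
V(n) = -9 + √(4 + n) (V(n) = -9 + √(n + 4) = -9 + √(4 + n))
(-32 + 23)*(-33) + V(o(1)) = (-32 + 23)*(-33) + (-9 + √(4 + 2*1²*(3 + 1))) = -9*(-33) + (-9 + √(4 + 2*1*4)) = 297 + (-9 + √(4 + 8)) = 297 + (-9 + √12) = 297 + (-9 + 2*√3) = 288 + 2*√3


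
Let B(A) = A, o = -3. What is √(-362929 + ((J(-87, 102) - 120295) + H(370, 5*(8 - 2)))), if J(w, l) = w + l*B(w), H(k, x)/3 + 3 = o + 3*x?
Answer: I*√491933 ≈ 701.38*I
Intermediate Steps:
H(k, x) = -18 + 9*x (H(k, x) = -9 + 3*(-3 + 3*x) = -9 + (-9 + 9*x) = -18 + 9*x)
J(w, l) = w + l*w
√(-362929 + ((J(-87, 102) - 120295) + H(370, 5*(8 - 2)))) = √(-362929 + ((-87*(1 + 102) - 120295) + (-18 + 9*(5*(8 - 2))))) = √(-362929 + ((-87*103 - 120295) + (-18 + 9*(5*6)))) = √(-362929 + ((-8961 - 120295) + (-18 + 9*30))) = √(-362929 + (-129256 + (-18 + 270))) = √(-362929 + (-129256 + 252)) = √(-362929 - 129004) = √(-491933) = I*√491933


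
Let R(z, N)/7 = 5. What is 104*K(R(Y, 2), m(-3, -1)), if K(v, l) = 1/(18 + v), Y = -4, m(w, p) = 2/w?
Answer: 104/53 ≈ 1.9623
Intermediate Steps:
R(z, N) = 35 (R(z, N) = 7*5 = 35)
104*K(R(Y, 2), m(-3, -1)) = 104/(18 + 35) = 104/53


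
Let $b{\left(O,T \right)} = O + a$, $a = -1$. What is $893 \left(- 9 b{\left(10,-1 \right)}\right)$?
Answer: $-72333$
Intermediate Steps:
$b{\left(O,T \right)} = -1 + O$ ($b{\left(O,T \right)} = O - 1 = -1 + O$)
$893 \left(- 9 b{\left(10,-1 \right)}\right) = 893 \left(- 9 \left(-1 + 10\right)\right) = 893 \left(\left(-9\right) 9\right) = 893 \left(-81\right) = -72333$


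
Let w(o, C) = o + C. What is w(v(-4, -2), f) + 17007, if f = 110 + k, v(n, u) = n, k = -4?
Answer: 17109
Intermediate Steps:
f = 106 (f = 110 - 4 = 106)
w(o, C) = C + o
w(v(-4, -2), f) + 17007 = (106 - 4) + 17007 = 102 + 17007 = 17109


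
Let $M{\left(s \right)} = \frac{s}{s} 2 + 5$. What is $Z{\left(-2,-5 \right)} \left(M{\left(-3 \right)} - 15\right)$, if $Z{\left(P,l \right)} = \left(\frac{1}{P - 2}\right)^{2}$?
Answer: $- \frac{1}{2} \approx -0.5$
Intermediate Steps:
$M{\left(s \right)} = 7$ ($M{\left(s \right)} = 1 \cdot 2 + 5 = 2 + 5 = 7$)
$Z{\left(P,l \right)} = \frac{1}{\left(-2 + P\right)^{2}}$ ($Z{\left(P,l \right)} = \left(\frac{1}{-2 + P}\right)^{2} = \frac{1}{\left(-2 + P\right)^{2}}$)
$Z{\left(-2,-5 \right)} \left(M{\left(-3 \right)} - 15\right) = \frac{7 - 15}{\left(-2 - 2\right)^{2}} = \frac{1}{16} \left(-8\right) = - \frac{1}{2}$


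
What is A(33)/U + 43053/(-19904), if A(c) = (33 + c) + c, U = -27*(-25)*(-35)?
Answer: -113233069/52248000 ≈ -2.1672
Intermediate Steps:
U = -23625 (U = 675*(-35) = -23625)
A(c) = 33 + 2*c
A(33)/U + 43053/(-19904) = (33 + 2*33)/(-23625) + 43053/(-19904) = (33 + 66)*(-1/23625) + 43053*(-1/19904) = 99*(-1/23625) - 43053/19904 = -11/2625 - 43053/19904 = -113233069/52248000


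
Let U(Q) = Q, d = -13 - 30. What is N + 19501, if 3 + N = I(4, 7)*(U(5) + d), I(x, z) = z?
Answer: 19232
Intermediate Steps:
d = -43
N = -269 (N = -3 + 7*(5 - 43) = -3 + 7*(-38) = -3 - 266 = -269)
N + 19501 = -269 + 19501 = 19232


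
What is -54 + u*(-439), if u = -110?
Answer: 48236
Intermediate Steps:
-54 + u*(-439) = -54 - 110*(-439) = -54 + 48290 = 48236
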